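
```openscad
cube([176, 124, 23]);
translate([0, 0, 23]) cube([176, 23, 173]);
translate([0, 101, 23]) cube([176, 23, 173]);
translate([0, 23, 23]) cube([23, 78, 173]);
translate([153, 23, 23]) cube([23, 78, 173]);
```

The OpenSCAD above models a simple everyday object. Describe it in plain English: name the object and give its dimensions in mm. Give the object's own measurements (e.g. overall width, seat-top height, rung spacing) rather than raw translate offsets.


An open-topped rectangular box: outside dimensions 176×124×196 mm, with a uniform wall and base thickness of 23 mm. The base is a full 176×124 slab on the floor; four walls sit on top of the base. The front and back walls (the −y and +y sides) span the full width; the two side walls fit between them.


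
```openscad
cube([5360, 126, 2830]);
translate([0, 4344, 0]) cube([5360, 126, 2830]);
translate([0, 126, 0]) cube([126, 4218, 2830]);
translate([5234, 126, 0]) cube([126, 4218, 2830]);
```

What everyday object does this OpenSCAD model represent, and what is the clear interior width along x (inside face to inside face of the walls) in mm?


A house (or room) frame. The interior width is 5108 mm.

Four 2830 mm walls enclosing a rectangle with no floor or roof — a room or house frame. Outside width is 5360 mm and wall thickness is 126 mm, so the interior width is 5360 − 2 × 126 = 5108 mm.


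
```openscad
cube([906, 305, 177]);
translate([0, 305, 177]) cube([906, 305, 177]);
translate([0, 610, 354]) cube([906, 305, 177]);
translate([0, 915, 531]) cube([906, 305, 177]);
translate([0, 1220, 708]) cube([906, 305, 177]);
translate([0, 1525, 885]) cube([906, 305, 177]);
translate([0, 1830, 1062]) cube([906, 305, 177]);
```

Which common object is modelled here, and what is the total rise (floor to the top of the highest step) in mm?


A staircase. The total rise is 1239 mm.

7 identical blocks, each offset up and back from the previous — a staircase. Each step is 177 mm tall and there are 7 of them, so the total rise is 7 × 177 = 1239 mm.


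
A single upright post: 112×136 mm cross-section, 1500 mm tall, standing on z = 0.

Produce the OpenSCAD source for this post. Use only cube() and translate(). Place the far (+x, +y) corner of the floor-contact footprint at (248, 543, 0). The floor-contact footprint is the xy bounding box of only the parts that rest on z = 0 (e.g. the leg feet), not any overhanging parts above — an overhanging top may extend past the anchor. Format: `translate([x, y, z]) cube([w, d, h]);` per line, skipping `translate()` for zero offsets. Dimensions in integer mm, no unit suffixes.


translate([136, 407, 0]) cube([112, 136, 1500]);


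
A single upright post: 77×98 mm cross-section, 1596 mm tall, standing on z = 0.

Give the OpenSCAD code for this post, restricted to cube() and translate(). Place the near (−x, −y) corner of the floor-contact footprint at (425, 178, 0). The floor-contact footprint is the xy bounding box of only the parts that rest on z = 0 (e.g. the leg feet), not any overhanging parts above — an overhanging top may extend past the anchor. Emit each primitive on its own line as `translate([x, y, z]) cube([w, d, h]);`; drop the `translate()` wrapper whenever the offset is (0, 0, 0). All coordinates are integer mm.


translate([425, 178, 0]) cube([77, 98, 1596]);


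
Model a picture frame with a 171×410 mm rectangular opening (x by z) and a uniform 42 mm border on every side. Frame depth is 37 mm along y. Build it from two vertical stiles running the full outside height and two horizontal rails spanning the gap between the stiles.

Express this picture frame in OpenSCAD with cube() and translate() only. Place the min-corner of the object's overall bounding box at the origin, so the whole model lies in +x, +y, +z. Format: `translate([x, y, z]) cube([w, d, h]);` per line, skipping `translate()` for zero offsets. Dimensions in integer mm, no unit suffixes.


cube([42, 37, 494]);
translate([213, 0, 0]) cube([42, 37, 494]);
translate([42, 0, 0]) cube([171, 37, 42]);
translate([42, 0, 452]) cube([171, 37, 42]);


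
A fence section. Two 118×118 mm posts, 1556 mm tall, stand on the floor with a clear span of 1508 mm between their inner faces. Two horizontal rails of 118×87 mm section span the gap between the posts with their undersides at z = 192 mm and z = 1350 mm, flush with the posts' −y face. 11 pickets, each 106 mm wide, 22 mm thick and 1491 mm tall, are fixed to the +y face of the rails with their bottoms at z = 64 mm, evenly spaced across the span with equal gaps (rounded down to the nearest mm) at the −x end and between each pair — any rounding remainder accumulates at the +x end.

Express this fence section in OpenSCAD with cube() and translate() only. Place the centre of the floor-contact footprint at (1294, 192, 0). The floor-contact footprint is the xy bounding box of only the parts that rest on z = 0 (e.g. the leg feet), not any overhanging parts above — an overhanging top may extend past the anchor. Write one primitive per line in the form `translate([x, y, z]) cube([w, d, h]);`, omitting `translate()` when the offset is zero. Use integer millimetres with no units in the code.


translate([422, 133, 0]) cube([118, 118, 1556]);
translate([2048, 133, 0]) cube([118, 118, 1556]);
translate([540, 133, 192]) cube([1508, 118, 87]);
translate([540, 133, 1350]) cube([1508, 118, 87]);
translate([568, 251, 64]) cube([106, 22, 1491]);
translate([702, 251, 64]) cube([106, 22, 1491]);
translate([836, 251, 64]) cube([106, 22, 1491]);
translate([970, 251, 64]) cube([106, 22, 1491]);
translate([1104, 251, 64]) cube([106, 22, 1491]);
translate([1238, 251, 64]) cube([106, 22, 1491]);
translate([1372, 251, 64]) cube([106, 22, 1491]);
translate([1506, 251, 64]) cube([106, 22, 1491]);
translate([1640, 251, 64]) cube([106, 22, 1491]);
translate([1774, 251, 64]) cube([106, 22, 1491]);
translate([1908, 251, 64]) cube([106, 22, 1491]);


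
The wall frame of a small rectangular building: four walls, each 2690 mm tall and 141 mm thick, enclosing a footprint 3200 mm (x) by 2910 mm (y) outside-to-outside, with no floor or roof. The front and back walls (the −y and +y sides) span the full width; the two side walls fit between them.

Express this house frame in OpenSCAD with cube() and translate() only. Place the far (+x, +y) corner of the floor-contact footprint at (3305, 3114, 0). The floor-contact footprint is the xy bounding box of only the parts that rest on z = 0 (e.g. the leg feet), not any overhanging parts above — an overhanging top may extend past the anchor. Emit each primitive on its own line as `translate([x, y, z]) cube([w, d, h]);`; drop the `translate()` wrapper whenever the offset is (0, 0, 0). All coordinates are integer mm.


translate([105, 204, 0]) cube([3200, 141, 2690]);
translate([105, 2973, 0]) cube([3200, 141, 2690]);
translate([105, 345, 0]) cube([141, 2628, 2690]);
translate([3164, 345, 0]) cube([141, 2628, 2690]);


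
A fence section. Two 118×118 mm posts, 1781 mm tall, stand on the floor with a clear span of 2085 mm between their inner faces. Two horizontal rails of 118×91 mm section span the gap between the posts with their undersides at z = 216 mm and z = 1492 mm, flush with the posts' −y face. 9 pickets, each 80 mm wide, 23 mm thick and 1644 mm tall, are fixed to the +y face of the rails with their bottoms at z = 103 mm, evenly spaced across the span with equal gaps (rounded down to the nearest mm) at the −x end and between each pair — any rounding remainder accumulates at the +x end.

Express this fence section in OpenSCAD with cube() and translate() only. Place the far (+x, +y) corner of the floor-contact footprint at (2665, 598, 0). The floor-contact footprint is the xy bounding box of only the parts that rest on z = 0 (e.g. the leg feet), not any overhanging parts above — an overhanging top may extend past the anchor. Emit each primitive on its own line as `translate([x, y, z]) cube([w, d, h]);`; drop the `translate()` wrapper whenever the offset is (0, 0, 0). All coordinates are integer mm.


translate([344, 480, 0]) cube([118, 118, 1781]);
translate([2547, 480, 0]) cube([118, 118, 1781]);
translate([462, 480, 216]) cube([2085, 118, 91]);
translate([462, 480, 1492]) cube([2085, 118, 91]);
translate([598, 598, 103]) cube([80, 23, 1644]);
translate([814, 598, 103]) cube([80, 23, 1644]);
translate([1030, 598, 103]) cube([80, 23, 1644]);
translate([1246, 598, 103]) cube([80, 23, 1644]);
translate([1462, 598, 103]) cube([80, 23, 1644]);
translate([1678, 598, 103]) cube([80, 23, 1644]);
translate([1894, 598, 103]) cube([80, 23, 1644]);
translate([2110, 598, 103]) cube([80, 23, 1644]);
translate([2326, 598, 103]) cube([80, 23, 1644]);


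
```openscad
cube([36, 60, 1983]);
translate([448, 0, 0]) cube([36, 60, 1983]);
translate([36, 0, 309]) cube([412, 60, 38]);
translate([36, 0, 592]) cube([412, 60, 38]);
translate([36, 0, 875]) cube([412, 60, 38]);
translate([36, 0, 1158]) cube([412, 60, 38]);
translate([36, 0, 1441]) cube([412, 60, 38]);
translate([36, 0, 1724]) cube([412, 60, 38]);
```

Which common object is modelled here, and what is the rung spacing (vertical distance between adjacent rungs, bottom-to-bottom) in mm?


A ladder. The rung spacing is 283 mm.

Two tall 36×60 posts with 6 short bars between them — a ladder. Adjacent rungs sit at z = 309 and z = 592, so the spacing is 592 − 309 = 283 mm.


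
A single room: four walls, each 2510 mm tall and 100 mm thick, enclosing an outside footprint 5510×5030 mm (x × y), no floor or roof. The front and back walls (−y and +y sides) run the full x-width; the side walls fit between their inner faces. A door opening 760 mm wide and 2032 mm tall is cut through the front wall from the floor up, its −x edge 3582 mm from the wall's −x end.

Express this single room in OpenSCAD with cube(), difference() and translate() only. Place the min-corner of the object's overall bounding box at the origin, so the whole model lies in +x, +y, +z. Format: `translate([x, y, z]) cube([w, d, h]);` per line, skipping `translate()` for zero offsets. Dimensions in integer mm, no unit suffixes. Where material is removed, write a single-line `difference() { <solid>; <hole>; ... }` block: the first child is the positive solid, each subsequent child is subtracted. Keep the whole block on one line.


difference() { cube([5510, 100, 2510]); translate([3582, 0, 0]) cube([760, 100, 2032]); }
translate([0, 4930, 0]) cube([5510, 100, 2510]);
translate([0, 100, 0]) cube([100, 4830, 2510]);
translate([5410, 100, 0]) cube([100, 4830, 2510]);


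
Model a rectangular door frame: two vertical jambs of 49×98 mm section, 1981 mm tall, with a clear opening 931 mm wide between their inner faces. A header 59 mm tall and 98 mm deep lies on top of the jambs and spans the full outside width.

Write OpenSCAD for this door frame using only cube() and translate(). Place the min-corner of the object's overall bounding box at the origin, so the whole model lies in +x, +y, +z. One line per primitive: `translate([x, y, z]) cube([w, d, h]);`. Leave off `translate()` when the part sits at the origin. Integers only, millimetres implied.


cube([49, 98, 1981]);
translate([980, 0, 0]) cube([49, 98, 1981]);
translate([0, 0, 1981]) cube([1029, 98, 59]);


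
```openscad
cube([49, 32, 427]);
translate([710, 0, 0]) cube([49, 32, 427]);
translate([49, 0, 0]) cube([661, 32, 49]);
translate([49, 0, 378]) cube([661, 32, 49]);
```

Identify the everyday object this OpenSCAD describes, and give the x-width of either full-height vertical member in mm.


A picture frame. The border width is 49 mm.

Four thin pieces enclosing a rectangular opening — a picture frame. The two full-height stiles are 427 mm tall; the top rail sits at z = 378 and is 49 mm tall, so the border above the opening is 427 − 378 = 49 mm, matching the stile x-width.


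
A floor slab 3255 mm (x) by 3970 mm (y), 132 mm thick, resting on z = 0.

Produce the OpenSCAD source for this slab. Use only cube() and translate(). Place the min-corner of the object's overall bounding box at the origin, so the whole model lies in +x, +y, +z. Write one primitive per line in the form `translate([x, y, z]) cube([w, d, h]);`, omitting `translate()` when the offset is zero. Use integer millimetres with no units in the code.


cube([3255, 3970, 132]);


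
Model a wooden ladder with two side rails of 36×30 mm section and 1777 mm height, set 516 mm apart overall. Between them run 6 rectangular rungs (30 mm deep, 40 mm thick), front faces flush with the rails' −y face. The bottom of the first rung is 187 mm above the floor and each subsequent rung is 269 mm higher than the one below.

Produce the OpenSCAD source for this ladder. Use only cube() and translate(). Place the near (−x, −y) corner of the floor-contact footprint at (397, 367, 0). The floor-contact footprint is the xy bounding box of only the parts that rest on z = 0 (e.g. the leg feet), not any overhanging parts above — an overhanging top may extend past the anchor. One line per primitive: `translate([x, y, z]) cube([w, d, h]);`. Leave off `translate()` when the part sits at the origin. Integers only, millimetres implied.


// rung span = 516 - 2*36 = 444
// rung[k] z = 187 + k*269
translate([397, 367, 0]) cube([36, 30, 1777]);
translate([877, 367, 0]) cube([36, 30, 1777]);
translate([433, 367, 187]) cube([444, 30, 40]);
translate([433, 367, 456]) cube([444, 30, 40]);
translate([433, 367, 725]) cube([444, 30, 40]);
translate([433, 367, 994]) cube([444, 30, 40]);
translate([433, 367, 1263]) cube([444, 30, 40]);
translate([433, 367, 1532]) cube([444, 30, 40]);


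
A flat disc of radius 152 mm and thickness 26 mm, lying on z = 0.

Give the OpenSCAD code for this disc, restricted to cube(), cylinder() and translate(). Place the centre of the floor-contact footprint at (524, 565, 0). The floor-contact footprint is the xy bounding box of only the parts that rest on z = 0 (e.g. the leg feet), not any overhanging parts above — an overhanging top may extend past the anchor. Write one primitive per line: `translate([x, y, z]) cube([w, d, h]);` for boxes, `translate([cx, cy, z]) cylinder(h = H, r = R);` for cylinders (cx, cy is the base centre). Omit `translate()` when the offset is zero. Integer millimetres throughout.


translate([524, 565, 0]) cylinder(h = 26, r = 152);


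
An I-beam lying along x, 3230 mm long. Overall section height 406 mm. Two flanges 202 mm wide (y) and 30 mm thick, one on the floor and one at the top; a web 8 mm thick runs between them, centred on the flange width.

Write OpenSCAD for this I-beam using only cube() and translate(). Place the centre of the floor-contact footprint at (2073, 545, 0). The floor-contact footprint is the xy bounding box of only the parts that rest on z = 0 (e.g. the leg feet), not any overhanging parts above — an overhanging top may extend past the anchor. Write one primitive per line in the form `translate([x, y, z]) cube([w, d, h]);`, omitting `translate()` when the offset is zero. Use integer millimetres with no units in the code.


translate([458, 444, 0]) cube([3230, 202, 30]);
translate([458, 541, 30]) cube([3230, 8, 346]);
translate([458, 444, 376]) cube([3230, 202, 30]);


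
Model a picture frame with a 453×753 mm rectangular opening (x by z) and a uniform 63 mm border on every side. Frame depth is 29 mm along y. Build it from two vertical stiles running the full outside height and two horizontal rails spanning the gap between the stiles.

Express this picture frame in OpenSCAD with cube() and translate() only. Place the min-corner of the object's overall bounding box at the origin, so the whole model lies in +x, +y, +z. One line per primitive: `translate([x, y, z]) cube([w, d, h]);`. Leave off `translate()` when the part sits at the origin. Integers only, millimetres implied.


cube([63, 29, 879]);
translate([516, 0, 0]) cube([63, 29, 879]);
translate([63, 0, 0]) cube([453, 29, 63]);
translate([63, 0, 816]) cube([453, 29, 63]);


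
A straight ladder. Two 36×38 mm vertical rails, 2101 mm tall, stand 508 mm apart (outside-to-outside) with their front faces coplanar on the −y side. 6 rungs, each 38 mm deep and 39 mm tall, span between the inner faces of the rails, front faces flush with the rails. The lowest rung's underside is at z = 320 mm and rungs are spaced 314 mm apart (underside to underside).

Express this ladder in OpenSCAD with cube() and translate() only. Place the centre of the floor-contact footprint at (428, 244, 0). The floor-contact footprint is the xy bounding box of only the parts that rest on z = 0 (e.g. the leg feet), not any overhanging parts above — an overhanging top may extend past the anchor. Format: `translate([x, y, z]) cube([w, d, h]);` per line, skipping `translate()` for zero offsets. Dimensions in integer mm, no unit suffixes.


translate([174, 225, 0]) cube([36, 38, 2101]);
translate([646, 225, 0]) cube([36, 38, 2101]);
translate([210, 225, 320]) cube([436, 38, 39]);
translate([210, 225, 634]) cube([436, 38, 39]);
translate([210, 225, 948]) cube([436, 38, 39]);
translate([210, 225, 1262]) cube([436, 38, 39]);
translate([210, 225, 1576]) cube([436, 38, 39]);
translate([210, 225, 1890]) cube([436, 38, 39]);


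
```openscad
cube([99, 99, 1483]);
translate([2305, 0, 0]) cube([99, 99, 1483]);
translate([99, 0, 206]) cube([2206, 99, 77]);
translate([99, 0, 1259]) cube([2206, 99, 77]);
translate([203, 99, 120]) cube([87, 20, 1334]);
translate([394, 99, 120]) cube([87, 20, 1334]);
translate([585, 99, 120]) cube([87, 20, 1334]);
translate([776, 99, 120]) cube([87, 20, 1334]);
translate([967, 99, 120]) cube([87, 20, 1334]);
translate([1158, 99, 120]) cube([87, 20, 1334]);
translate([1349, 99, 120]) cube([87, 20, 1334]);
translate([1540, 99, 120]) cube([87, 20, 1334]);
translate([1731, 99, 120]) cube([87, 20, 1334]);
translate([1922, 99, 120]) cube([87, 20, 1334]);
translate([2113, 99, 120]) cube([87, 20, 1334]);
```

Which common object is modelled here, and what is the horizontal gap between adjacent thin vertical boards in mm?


A fence section. The picket gap is 104 mm.

Two posts, two rails, 11 pickets — a fence section. Span 2206 mm holds 11 pickets of 87 mm with 12 equal gaps: ⌊(2206 − 11·87) / 12⌋ = 104 mm.


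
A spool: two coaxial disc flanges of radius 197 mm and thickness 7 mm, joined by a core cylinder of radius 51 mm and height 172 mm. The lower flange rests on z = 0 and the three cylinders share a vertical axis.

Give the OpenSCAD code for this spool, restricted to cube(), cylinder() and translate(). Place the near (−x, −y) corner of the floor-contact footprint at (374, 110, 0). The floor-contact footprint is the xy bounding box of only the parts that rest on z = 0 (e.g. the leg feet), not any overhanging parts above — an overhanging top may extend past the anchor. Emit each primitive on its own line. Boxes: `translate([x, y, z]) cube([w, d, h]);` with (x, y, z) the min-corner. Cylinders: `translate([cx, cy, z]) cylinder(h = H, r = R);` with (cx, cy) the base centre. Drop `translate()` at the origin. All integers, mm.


translate([571, 307, 0]) cylinder(h = 7, r = 197);
translate([571, 307, 7]) cylinder(h = 172, r = 51);
translate([571, 307, 179]) cylinder(h = 7, r = 197);


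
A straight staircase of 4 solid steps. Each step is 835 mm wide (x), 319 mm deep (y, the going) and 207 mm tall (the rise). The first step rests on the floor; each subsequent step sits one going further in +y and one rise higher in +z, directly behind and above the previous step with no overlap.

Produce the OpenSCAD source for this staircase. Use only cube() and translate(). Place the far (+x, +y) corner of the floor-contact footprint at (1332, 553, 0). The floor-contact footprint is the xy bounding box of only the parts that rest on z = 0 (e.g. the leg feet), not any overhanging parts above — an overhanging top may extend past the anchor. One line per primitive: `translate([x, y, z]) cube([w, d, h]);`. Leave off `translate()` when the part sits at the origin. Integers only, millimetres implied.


translate([497, 234, 0]) cube([835, 319, 207]);
translate([497, 553, 207]) cube([835, 319, 207]);
translate([497, 872, 414]) cube([835, 319, 207]);
translate([497, 1191, 621]) cube([835, 319, 207]);


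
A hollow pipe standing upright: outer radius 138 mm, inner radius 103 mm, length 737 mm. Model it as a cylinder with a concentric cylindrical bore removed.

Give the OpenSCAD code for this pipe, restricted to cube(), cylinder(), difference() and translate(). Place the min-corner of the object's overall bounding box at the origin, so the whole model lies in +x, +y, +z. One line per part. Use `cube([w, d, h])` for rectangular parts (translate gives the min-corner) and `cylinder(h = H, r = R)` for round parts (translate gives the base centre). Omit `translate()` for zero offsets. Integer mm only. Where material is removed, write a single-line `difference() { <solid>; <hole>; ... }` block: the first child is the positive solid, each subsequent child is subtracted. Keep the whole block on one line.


difference() { translate([138, 138, 0]) cylinder(h = 737, r = 138); translate([138, 138, 0]) cylinder(h = 737, r = 103); }


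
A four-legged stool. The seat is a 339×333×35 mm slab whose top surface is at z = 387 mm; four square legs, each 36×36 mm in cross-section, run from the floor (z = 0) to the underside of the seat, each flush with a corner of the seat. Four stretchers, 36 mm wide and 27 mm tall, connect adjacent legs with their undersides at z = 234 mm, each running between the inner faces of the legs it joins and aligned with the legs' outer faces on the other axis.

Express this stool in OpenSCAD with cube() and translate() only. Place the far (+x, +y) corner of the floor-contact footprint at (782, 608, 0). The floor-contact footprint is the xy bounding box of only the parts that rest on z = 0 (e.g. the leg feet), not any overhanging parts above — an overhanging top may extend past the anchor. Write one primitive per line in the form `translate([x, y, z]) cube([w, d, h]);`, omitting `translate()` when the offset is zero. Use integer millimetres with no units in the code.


translate([443, 275, 352]) cube([339, 333, 35]);
translate([443, 275, 0]) cube([36, 36, 352]);
translate([746, 275, 0]) cube([36, 36, 352]);
translate([443, 572, 0]) cube([36, 36, 352]);
translate([746, 572, 0]) cube([36, 36, 352]);
translate([479, 275, 234]) cube([267, 36, 27]);
translate([479, 572, 234]) cube([267, 36, 27]);
translate([443, 311, 234]) cube([36, 261, 27]);
translate([746, 311, 234]) cube([36, 261, 27]);


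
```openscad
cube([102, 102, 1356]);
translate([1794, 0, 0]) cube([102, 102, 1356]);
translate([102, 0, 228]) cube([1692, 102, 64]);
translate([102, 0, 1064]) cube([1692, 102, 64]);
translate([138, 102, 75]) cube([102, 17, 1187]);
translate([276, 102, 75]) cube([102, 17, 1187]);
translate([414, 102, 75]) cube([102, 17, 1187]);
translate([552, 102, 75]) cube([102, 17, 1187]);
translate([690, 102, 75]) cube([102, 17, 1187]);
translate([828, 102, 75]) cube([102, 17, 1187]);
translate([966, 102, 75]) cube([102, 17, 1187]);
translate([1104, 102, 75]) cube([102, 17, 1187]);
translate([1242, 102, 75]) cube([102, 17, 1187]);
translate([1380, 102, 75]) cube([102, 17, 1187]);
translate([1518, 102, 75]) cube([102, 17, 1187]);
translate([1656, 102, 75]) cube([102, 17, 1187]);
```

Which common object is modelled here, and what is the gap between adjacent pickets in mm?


A fence section. The picket gap is 36 mm.

Two posts, two rails, 12 pickets — a fence section. Span 1692 mm holds 12 pickets of 102 mm with 13 equal gaps: ⌊(1692 − 12·102) / 13⌋ = 36 mm.


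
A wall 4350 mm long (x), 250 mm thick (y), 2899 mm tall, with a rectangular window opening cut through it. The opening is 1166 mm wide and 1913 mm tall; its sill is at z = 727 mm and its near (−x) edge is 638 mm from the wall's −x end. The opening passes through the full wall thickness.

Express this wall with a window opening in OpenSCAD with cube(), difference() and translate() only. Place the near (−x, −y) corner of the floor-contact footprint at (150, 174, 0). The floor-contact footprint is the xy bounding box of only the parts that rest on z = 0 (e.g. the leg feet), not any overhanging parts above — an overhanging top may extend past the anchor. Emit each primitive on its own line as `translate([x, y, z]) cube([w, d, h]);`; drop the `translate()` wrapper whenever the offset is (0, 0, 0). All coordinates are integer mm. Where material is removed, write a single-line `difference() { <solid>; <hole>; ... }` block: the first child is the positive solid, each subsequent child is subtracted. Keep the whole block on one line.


difference() { translate([150, 174, 0]) cube([4350, 250, 2899]); translate([788, 174, 727]) cube([1166, 250, 1913]); }


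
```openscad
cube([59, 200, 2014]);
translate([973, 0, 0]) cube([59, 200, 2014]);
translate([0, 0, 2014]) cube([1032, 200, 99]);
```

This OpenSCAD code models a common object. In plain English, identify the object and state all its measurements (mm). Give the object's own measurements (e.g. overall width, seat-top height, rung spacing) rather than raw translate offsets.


A door frame. The clear opening is 914 mm wide and 2014 mm high. Two 59 mm wide jambs, 200 mm deep, stand either side of the opening from the floor to the top of the opening. A 99 mm thick head sits across the top of both jambs, spanning the full outside width of the frame.


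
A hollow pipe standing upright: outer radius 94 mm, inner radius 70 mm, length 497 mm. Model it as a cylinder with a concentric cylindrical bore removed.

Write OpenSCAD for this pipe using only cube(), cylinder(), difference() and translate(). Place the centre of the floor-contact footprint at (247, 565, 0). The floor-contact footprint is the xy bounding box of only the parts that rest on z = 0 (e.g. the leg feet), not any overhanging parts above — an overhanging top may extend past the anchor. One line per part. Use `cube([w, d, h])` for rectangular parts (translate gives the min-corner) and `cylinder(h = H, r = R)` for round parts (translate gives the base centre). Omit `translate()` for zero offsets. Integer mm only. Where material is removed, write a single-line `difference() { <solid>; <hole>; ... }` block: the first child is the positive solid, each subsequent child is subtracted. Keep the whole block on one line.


difference() { translate([247, 565, 0]) cylinder(h = 497, r = 94); translate([247, 565, 0]) cylinder(h = 497, r = 70); }


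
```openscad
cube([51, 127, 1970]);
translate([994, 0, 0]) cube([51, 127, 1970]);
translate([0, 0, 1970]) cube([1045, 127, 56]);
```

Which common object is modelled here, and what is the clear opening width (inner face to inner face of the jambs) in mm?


A door frame. The clear opening width is 943 mm.

Two 1970 mm tall posts with a header on top — a door frame. The left jamb is 51 mm wide at x = 0; the right jamb starts at x = 994. The clear opening is 994 − 51 = 943 mm.


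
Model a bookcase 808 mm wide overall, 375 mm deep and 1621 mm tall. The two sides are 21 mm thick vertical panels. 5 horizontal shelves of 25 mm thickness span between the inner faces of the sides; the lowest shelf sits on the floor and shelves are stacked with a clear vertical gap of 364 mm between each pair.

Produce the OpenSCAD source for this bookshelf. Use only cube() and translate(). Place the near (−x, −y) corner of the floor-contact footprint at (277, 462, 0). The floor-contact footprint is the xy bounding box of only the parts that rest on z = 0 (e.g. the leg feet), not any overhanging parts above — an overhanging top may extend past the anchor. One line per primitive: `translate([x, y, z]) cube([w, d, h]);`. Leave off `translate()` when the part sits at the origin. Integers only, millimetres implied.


translate([277, 462, 0]) cube([21, 375, 1621]);
translate([1064, 462, 0]) cube([21, 375, 1621]);
translate([298, 462, 0]) cube([766, 375, 25]);
translate([298, 462, 389]) cube([766, 375, 25]);
translate([298, 462, 778]) cube([766, 375, 25]);
translate([298, 462, 1167]) cube([766, 375, 25]);
translate([298, 462, 1556]) cube([766, 375, 25]);


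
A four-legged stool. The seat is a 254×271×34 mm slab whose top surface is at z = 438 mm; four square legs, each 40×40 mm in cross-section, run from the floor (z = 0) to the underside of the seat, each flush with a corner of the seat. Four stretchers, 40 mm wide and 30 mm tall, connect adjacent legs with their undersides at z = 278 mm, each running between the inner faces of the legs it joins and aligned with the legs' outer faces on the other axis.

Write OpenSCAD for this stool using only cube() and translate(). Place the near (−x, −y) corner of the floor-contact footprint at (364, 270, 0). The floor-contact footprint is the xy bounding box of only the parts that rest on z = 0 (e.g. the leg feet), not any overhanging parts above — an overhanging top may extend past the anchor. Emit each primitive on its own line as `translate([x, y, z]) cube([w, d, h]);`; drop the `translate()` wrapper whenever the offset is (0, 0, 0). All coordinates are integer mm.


translate([364, 270, 404]) cube([254, 271, 34]);
translate([364, 270, 0]) cube([40, 40, 404]);
translate([578, 270, 0]) cube([40, 40, 404]);
translate([364, 501, 0]) cube([40, 40, 404]);
translate([578, 501, 0]) cube([40, 40, 404]);
translate([404, 270, 278]) cube([174, 40, 30]);
translate([404, 501, 278]) cube([174, 40, 30]);
translate([364, 310, 278]) cube([40, 191, 30]);
translate([578, 310, 278]) cube([40, 191, 30]);


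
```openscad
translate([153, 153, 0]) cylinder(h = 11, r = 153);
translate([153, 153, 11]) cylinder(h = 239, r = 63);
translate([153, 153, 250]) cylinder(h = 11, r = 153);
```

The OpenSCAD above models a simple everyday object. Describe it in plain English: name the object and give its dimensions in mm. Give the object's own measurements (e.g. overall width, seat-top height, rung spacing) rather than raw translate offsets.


A spool: two coaxial disc flanges of radius 153 mm and thickness 11 mm, joined by a core cylinder of radius 63 mm and height 239 mm. The lower flange rests on z = 0 and the three cylinders share a vertical axis.


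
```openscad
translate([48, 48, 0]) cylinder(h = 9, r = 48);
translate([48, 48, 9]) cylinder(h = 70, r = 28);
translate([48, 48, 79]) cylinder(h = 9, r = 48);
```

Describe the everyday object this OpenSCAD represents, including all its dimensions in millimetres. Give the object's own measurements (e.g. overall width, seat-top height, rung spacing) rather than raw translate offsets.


A spool: two coaxial disc flanges of radius 48 mm and thickness 9 mm, joined by a core cylinder of radius 28 mm and height 70 mm. The lower flange rests on z = 0 and the three cylinders share a vertical axis.


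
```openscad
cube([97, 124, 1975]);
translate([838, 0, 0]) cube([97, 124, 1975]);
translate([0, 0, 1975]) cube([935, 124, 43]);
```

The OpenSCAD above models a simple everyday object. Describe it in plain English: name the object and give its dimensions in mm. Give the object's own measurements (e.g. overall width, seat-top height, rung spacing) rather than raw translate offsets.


A door frame. The clear opening is 741 mm wide and 1975 mm high. Two 97 mm wide jambs, 124 mm deep, stand either side of the opening from the floor to the top of the opening. A 43 mm thick head sits across the top of both jambs, spanning the full outside width of the frame.


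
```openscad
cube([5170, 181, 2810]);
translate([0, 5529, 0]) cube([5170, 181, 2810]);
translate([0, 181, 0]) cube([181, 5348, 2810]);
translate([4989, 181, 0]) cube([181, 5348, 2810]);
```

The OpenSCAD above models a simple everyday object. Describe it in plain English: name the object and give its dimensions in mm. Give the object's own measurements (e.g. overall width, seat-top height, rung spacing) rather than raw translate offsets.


The wall frame of a small rectangular building: four walls, each 2810 mm tall and 181 mm thick, enclosing a footprint 5170 mm (x) by 5710 mm (y) outside-to-outside, with no floor or roof. The front and back walls (the −y and +y sides) span the full width; the two side walls fit between them.


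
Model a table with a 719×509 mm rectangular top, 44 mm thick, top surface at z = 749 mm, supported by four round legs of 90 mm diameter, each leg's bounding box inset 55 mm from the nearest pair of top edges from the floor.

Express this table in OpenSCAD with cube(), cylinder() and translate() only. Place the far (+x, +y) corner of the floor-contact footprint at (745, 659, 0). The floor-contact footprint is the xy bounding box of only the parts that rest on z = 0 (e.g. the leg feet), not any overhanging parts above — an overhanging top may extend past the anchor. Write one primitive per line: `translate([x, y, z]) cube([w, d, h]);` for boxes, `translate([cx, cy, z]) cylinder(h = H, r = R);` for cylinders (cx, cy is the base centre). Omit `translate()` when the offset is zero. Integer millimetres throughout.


translate([81, 205, 705]) cube([719, 509, 44]);
translate([181, 305, 0]) cylinder(h = 705, r = 45);
translate([700, 305, 0]) cylinder(h = 705, r = 45);
translate([181, 614, 0]) cylinder(h = 705, r = 45);
translate([700, 614, 0]) cylinder(h = 705, r = 45);


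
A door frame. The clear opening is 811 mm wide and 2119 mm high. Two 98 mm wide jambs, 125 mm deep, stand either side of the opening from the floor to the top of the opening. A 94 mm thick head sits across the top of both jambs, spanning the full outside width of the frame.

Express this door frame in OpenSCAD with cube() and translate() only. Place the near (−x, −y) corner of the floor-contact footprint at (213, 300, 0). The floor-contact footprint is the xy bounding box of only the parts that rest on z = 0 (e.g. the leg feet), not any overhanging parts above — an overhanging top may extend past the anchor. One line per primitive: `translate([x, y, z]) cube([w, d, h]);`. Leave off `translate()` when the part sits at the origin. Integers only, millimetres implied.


translate([213, 300, 0]) cube([98, 125, 2119]);
translate([1122, 300, 0]) cube([98, 125, 2119]);
translate([213, 300, 2119]) cube([1007, 125, 94]);


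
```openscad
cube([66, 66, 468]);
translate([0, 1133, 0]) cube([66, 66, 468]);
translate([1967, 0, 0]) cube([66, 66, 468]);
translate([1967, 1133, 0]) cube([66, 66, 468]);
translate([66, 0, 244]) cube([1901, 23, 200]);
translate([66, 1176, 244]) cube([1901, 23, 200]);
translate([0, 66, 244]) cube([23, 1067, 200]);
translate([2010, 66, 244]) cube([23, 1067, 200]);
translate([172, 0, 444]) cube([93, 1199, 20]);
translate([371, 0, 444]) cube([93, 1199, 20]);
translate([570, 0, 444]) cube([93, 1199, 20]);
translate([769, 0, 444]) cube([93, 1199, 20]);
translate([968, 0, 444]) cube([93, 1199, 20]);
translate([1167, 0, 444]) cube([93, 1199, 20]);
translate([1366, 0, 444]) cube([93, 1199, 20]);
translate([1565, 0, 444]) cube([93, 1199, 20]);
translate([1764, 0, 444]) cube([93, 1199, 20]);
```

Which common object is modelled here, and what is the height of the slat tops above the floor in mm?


A bed frame. The slat-top height is 464 mm.

Four posts, four rails, and a row of slats — a bed frame. Slats sit on the rails at z = 244 + 200 = 444; with slat thickness 20, the top is 464 mm.


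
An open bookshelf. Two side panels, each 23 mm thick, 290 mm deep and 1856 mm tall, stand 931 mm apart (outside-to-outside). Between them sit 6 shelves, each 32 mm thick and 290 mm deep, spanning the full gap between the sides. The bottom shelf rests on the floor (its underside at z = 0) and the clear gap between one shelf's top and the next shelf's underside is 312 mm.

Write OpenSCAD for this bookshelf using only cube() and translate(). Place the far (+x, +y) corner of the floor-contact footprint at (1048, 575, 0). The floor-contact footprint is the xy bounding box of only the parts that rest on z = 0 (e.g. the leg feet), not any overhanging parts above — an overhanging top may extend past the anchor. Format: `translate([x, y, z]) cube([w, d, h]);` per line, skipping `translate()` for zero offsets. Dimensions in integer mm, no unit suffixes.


translate([117, 285, 0]) cube([23, 290, 1856]);
translate([1025, 285, 0]) cube([23, 290, 1856]);
translate([140, 285, 0]) cube([885, 290, 32]);
translate([140, 285, 344]) cube([885, 290, 32]);
translate([140, 285, 688]) cube([885, 290, 32]);
translate([140, 285, 1032]) cube([885, 290, 32]);
translate([140, 285, 1376]) cube([885, 290, 32]);
translate([140, 285, 1720]) cube([885, 290, 32]);


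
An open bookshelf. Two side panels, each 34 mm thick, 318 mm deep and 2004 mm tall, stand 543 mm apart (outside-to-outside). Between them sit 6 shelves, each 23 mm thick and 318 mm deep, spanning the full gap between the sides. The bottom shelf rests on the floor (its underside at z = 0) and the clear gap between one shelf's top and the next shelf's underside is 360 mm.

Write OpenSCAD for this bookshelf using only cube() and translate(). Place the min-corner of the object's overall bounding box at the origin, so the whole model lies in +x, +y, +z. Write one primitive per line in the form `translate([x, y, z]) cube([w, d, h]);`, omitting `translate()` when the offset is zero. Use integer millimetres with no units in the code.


cube([34, 318, 2004]);
translate([509, 0, 0]) cube([34, 318, 2004]);
translate([34, 0, 0]) cube([475, 318, 23]);
translate([34, 0, 383]) cube([475, 318, 23]);
translate([34, 0, 766]) cube([475, 318, 23]);
translate([34, 0, 1149]) cube([475, 318, 23]);
translate([34, 0, 1532]) cube([475, 318, 23]);
translate([34, 0, 1915]) cube([475, 318, 23]);


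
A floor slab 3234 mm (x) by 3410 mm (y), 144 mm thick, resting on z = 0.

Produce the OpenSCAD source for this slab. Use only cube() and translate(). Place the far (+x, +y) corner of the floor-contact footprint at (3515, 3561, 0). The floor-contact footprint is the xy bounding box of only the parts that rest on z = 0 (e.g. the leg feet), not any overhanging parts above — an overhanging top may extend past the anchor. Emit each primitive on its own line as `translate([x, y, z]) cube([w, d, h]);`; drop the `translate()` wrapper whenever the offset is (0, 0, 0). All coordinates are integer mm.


translate([281, 151, 0]) cube([3234, 3410, 144]);


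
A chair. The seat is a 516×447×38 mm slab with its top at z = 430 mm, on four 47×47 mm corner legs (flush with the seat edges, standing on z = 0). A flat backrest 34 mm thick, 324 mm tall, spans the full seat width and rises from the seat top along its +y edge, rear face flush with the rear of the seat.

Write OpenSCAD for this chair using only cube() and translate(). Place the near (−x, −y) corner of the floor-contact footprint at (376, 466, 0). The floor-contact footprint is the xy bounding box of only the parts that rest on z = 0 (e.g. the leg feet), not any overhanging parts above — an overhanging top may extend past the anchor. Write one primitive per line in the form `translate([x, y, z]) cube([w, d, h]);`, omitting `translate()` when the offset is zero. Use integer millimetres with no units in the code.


translate([376, 466, 392]) cube([516, 447, 38]);
translate([376, 466, 0]) cube([47, 47, 392]);
translate([845, 466, 0]) cube([47, 47, 392]);
translate([376, 866, 0]) cube([47, 47, 392]);
translate([845, 866, 0]) cube([47, 47, 392]);
translate([376, 879, 430]) cube([516, 34, 324]);


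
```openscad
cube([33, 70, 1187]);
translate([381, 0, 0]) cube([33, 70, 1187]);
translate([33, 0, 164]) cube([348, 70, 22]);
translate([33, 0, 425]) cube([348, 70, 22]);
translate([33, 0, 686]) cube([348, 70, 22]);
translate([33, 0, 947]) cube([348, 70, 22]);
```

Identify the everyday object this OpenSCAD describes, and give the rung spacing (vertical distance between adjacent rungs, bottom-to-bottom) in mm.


A ladder. The rung spacing is 261 mm.

Two tall 33×70 posts with 4 short bars between them — a ladder. Adjacent rungs sit at z = 164 and z = 425, so the spacing is 425 − 164 = 261 mm.


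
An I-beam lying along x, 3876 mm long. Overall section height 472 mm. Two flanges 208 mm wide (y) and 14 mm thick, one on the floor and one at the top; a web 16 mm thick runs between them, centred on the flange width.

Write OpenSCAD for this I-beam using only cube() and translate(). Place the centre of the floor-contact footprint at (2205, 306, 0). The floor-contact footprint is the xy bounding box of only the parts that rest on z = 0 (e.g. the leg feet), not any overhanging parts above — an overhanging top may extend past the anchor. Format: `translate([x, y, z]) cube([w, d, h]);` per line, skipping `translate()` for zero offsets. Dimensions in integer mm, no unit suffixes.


translate([267, 202, 0]) cube([3876, 208, 14]);
translate([267, 298, 14]) cube([3876, 16, 444]);
translate([267, 202, 458]) cube([3876, 208, 14]);
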